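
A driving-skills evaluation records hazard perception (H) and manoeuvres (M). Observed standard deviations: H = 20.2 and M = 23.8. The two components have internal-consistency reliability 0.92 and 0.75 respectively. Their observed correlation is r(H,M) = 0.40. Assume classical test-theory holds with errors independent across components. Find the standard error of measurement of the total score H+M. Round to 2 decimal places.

13.20

Var(total) = 974.48 + 384.608 = 1359.09.
True-score variance = 800.227 + 384.608 = 1184.83, so reliability = 0.8718.
Error variance = 1359.09 − 1184.83 = 174.253; SEM = √174.253 = 13.20.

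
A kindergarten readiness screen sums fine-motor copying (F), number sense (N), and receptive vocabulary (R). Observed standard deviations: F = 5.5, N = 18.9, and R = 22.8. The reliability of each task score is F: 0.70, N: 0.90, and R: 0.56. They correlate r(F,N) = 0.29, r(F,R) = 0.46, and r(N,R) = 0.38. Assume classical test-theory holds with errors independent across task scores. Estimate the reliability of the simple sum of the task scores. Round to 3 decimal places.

Var(F+N+R) = 5.5² + 18.9² + 22.8² + 2·[5.5·18.9·0.29 + 5.5·22.8·0.46 + 18.9·22.8·0.38] = 907.3 + 503.158 = 1410.46.
Because errors are independent across components, Cov(Tᵢ,Tⱼ) = Cov(Xᵢ,Xⱼ); the off-diagonal part of the true-score variance is the same as above.
True-score variance = [5.5²·0.70 + 18.9²·0.90 + 22.8²·0.56] + 503.158 = 633.774 + 503.158 = 1136.93.
Reliability = 1136.93 / 1410.46 = 0.806.

0.806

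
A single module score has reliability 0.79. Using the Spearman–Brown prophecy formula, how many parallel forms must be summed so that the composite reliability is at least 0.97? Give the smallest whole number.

9

k ≥ ρ*(1−ρ₁)/(ρ₁(1−ρ*)) = 0.97·0.21 / (0.79·0.03) = 8.595.
Smallest integer k = 9.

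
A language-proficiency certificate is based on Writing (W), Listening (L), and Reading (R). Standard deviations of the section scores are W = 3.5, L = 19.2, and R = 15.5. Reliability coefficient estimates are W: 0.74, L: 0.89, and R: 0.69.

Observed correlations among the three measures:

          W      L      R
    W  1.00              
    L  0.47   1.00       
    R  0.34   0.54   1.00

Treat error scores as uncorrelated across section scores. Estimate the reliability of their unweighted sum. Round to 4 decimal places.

Var(W+L+R) = 3.5² + 19.2² + 15.5² + 2·[3.5·19.2·0.47 + 3.5·15.5·0.34 + 19.2·15.5·0.54] = 621.14 + 421.466 = 1042.61.
Because errors are independent across components, Cov(Tᵢ,Tⱼ) = Cov(Xᵢ,Xⱼ); the off-diagonal part of the true-score variance is the same as above.
True-score variance = [3.5²·0.74 + 19.2²·0.89 + 15.5²·0.69] + 421.466 = 502.927 + 421.466 = 924.393.
Reliability = 924.393 / 1042.61 = 0.8866.

0.8866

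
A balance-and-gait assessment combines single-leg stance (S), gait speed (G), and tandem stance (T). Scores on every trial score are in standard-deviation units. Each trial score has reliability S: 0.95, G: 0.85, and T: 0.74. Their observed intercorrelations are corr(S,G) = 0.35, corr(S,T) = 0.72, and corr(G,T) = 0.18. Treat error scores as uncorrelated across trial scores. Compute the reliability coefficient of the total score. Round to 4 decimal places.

0.9164

Var(S+G+T) = 3 + 2·[0.35 + 0.72 + 0.18] = 3 + 2.5 = 5.5.
Because errors are independent across components, Cov(Tᵢ,Tⱼ) = Cov(Xᵢ,Xⱼ); the off-diagonal part of the true-score variance is the same as above.
True-score variance = [0.95 + 0.85 + 0.74] + 2.5 = 2.54 + 2.5 = 5.04.
Reliability = 5.04 / 5.5 = 0.9164.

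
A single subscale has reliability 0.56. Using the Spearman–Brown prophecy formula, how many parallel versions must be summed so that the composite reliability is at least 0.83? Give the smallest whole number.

k ≥ ρ*(1−ρ₁)/(ρ₁(1−ρ*)) = 0.83·0.44 / (0.56·0.17) = 3.836.
Smallest integer k = 4.

4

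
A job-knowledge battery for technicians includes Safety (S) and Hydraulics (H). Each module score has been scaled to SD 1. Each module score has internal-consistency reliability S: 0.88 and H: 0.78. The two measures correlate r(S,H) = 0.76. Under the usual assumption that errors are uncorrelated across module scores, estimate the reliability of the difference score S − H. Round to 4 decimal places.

0.2917

Var(S−H) = 1 + 1 − 2·0.76 = 2 − 1.52 = 0.48.
Under uncorrelated errors the observed covariances equal the true-score covariances, so only the own-variance terms attenuate.
True-score variance = [0.88 + 0.78] − 1.52 = 1.66 − 1.52 = 0.14.
Reliability = 0.14 / 0.48 = 0.2917.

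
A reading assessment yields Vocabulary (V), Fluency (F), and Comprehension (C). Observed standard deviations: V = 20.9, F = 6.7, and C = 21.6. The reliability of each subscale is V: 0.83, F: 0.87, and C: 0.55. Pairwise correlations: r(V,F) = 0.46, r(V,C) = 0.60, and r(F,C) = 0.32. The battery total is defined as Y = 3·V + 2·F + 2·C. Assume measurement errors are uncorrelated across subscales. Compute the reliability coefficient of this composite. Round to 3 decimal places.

0.852

Var(Y) = 3²·20.9² + 2²·6.7² + 2²·21.6² + 2·[6·20.9·6.7·0.46 + 6·20.9·21.6·0.60 + 4·6.7·21.6·0.32] = 5977.09 + 4393.82 = 10370.9.
With uncorrelated errors the cross-covariances are all true-score covariance, so they carry over unchanged; only the diagonal terms shrink to ρᵢσᵢ².
True-score variance = [3²·20.9²·0.83 + 2²·6.7²·0.87 + 2²·21.6²·0.55] + 4393.82 = 4445.62 + 4393.82 = 8839.44.
Reliability = 8839.44 / 10370.9 = 0.852.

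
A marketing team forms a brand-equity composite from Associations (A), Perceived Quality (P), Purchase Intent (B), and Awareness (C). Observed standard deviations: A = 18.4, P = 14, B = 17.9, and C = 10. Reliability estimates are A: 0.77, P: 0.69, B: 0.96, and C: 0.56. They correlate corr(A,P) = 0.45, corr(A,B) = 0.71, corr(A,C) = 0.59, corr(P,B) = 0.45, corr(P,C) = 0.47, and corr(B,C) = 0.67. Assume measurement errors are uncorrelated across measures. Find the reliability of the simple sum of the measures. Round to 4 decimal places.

Var(A+P+B+C) = 18.4² + 14² + 17.9² + 10² + 2·[18.4·14·0.45 + 18.4·17.9·0.71 + 18.4·10·0.59 + 14·17.9·0.45 + 14·10·0.47 + 17.9·10·0.67] = 954.97 + 1513.65 = 2468.62.
With uncorrelated errors the cross-covariances are all true-score covariance, so they carry over unchanged; only the diagonal terms shrink to ρᵢσᵢ².
True-score variance = [18.4²·0.77 + 14²·0.69 + 17.9²·0.96 + 10²·0.56] + 1513.65 = 759.525 + 1513.65 = 2273.18.
Reliability = 2273.18 / 2468.62 = 0.9208.

0.9208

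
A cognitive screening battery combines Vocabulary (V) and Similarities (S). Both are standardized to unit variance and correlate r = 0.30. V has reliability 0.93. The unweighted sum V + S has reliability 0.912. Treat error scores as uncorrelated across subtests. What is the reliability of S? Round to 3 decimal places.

Var(V+S) = 2 + 2·0.30 = 2.600.
True-score variance = ρ_V + ρ_S + 2·0.30, so 0.912 = (0.93 + ρ_S + 0.60) / 2.600.
ρ_S = 0.912·2.600 − 0.93 − 0.60 = 0.841.

0.841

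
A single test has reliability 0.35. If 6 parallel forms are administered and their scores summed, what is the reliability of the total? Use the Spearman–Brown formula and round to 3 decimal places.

ρ_k = kρ / (1 + (k−1)ρ) = 6·0.35 / (1 + 5·0.35) = 2.100 / 2.750 = 0.764.

0.764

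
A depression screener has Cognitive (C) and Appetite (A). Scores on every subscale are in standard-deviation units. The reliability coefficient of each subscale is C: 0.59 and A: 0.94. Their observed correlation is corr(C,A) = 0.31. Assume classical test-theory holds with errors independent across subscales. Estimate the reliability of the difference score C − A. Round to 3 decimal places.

Var(C−A) = 1 + 1 − 2·0.31 = 2 − 0.62 = 1.38.
With uncorrelated errors the cross-covariances are all true-score covariance, so they carry over unchanged; only the diagonal terms shrink to ρᵢσᵢ².
True-score variance = [0.59 + 0.94] − 0.62 = 1.53 − 0.62 = 0.91.
Reliability = 0.91 / 1.38 = 0.659.

0.659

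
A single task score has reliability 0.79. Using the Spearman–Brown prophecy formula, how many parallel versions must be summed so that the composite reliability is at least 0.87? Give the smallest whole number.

k ≥ ρ*(1−ρ₁)/(ρ₁(1−ρ*)) = 0.87·0.21 / (0.79·0.13) = 1.779.
Smallest integer k = 2.

2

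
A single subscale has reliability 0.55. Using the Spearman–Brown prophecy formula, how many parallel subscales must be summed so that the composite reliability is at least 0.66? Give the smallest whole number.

k ≥ ρ*(1−ρ₁)/(ρ₁(1−ρ*)) = 0.66·0.45 / (0.55·0.34) = 1.588.
Smallest integer k = 2.

2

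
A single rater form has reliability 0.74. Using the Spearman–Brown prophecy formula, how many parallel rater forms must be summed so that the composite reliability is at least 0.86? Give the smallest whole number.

3

k ≥ ρ*(1−ρ₁)/(ρ₁(1−ρ*)) = 0.86·0.26 / (0.74·0.14) = 2.158.
Smallest integer k = 3.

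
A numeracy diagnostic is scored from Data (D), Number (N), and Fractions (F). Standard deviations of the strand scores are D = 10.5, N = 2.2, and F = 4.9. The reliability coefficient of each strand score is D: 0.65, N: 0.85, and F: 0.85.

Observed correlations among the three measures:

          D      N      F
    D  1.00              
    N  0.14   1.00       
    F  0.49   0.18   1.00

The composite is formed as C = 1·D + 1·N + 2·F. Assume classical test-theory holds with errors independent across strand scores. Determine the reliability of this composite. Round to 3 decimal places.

0.835

Var(C) = 10.5² + 2.2² + 2²·4.9² + 2·[10.5·2.2·0.14 + 2·10.5·4.9·0.49 + 2·2.2·4.9·0.18] = 211.13 + 115.072 = 326.202.
With uncorrelated errors the cross-covariances are all true-score covariance, so they carry over unchanged; only the diagonal terms shrink to ρᵢσᵢ².
True-score variance = [10.5²·0.65 + 2.2²·0.85 + 2²·4.9²·0.85] + 115.072 = 157.411 + 115.072 = 272.482.
Reliability = 272.482 / 326.202 = 0.835.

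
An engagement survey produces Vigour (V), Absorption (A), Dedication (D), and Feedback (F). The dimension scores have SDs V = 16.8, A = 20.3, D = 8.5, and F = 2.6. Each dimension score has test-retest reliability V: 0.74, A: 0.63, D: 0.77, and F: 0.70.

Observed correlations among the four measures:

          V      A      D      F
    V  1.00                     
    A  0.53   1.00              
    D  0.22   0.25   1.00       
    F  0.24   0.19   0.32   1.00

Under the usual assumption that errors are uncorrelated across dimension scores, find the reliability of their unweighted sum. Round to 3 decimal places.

Var(V+A+D+F) = 16.8² + 20.3² + 8.5² + 2.6² + 2·[16.8·20.3·0.53 + 16.8·8.5·0.22 + 16.8·2.6·0.24 + 20.3·8.5·0.25 + 20.3·2.6·0.19 + 8.5·2.6·0.32] = 773.34 + 565.776 = 1339.12.
Under uncorrelated errors the observed covariances equal the true-score covariances, so only the own-variance terms attenuate.
True-score variance = [16.8²·0.74 + 20.3²·0.63 + 8.5²·0.77 + 2.6²·0.70] + 565.776 = 528.839 + 565.776 = 1094.62.
Reliability = 1094.62 / 1339.12 = 0.817.

0.817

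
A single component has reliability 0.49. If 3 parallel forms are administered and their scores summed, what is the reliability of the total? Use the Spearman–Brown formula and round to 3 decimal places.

0.742

ρ_k = kρ / (1 + (k−1)ρ) = 3·0.49 / (1 + 2·0.49) = 1.470 / 1.980 = 0.742.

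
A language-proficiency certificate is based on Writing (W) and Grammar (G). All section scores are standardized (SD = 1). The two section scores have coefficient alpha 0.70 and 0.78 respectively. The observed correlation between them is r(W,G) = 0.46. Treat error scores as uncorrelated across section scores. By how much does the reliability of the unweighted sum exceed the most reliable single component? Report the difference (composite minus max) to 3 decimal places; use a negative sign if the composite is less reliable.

0.042

Var(sum) = 2 + 0.92 = 2.92; true-score variance = 1.48 + 0.92 = 2.4; composite reliability = 0.8219.
Max component reliability = 0.7800.
Difference = 0.8219 − 0.7800 = 0.042.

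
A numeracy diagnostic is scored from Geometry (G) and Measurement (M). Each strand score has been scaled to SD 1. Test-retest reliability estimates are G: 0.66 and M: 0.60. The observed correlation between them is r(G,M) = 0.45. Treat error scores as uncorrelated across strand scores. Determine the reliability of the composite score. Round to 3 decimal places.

0.745

Var(G+M) = 2 + 2·[0.45] = 2 + 0.9 = 2.9.
Under uncorrelated errors the observed covariances equal the true-score covariances, so only the own-variance terms attenuate.
True-score variance = [0.66 + 0.60] + 0.9 = 1.26 + 0.9 = 2.16.
Reliability = 2.16 / 2.9 = 0.745.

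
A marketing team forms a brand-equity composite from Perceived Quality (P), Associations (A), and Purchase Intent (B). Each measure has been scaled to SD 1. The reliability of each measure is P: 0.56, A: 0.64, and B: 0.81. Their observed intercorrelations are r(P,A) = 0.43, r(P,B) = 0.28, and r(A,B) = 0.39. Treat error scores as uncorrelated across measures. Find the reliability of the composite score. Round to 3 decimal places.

Var(P+A+B) = 3 + 2·[0.43 + 0.28 + 0.39] = 3 + 2.2 = 5.2.
Under uncorrelated errors the observed covariances equal the true-score covariances, so only the own-variance terms attenuate.
True-score variance = [0.56 + 0.64 + 0.81] + 2.2 = 2.01 + 2.2 = 4.21.
Reliability = 4.21 / 5.2 = 0.810.

0.810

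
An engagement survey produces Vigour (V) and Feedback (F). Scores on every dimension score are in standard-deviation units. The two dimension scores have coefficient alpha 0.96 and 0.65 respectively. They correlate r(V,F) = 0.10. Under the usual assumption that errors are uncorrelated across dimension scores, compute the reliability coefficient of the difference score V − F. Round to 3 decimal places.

0.783

Var(V−F) = 1 + 1 − 2·0.10 = 2 − 0.2 = 1.8.
Under uncorrelated errors the observed covariances equal the true-score covariances, so only the own-variance terms attenuate.
True-score variance = [0.96 + 0.65] − 0.2 = 1.61 − 0.2 = 1.41.
Reliability = 1.41 / 1.8 = 0.783.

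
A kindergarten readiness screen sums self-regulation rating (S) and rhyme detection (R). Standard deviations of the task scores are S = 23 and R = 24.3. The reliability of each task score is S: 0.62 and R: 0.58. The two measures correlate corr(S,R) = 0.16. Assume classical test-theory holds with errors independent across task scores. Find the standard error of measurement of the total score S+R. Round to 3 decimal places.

Var(total) = 1119.49 + 178.848 = 1298.34.
True-score variance = 670.464 + 178.848 = 849.312, so reliability = 0.6542.
Error variance = 1298.34 − 849.312 = 449.026; SEM = √449.026 = 21.190.

21.190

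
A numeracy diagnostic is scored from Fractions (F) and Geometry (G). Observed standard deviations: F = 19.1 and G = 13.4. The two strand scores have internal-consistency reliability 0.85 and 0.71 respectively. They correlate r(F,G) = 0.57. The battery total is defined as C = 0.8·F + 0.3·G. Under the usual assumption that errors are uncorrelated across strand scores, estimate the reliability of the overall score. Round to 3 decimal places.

0.876

Var(C) = 0.8²·19.1² + 0.3²·13.4² + 2·[0.24·19.1·13.4·0.57] = 249.639 + 70.0252 = 319.664.
With uncorrelated errors the cross-covariances are all true-score covariance, so they carry over unchanged; only the diagonal terms shrink to ρᵢσᵢ².
True-score variance = [0.8²·19.1²·0.85 + 0.3²·13.4²·0.71] + 70.0252 = 209.931 + 70.0252 = 279.956.
Reliability = 279.956 / 319.664 = 0.876.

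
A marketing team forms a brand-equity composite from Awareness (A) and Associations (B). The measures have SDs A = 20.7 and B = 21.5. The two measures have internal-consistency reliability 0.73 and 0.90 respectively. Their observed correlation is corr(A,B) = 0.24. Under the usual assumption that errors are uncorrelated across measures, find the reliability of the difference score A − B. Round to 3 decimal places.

Var(A−B) = 20.7² + 21.5² − 2·20.7·21.5·0.24 = 890.74 − 213.624 = 677.116.
With uncorrelated errors the cross-covariances are all true-score covariance, so they carry over unchanged; only the diagonal terms shrink to ρᵢσᵢ².
True-score variance = [20.7²·0.73 + 21.5²·0.90] − 213.624 = 728.823 − 213.624 = 515.199.
Reliability = 515.199 / 677.116 = 0.761.

0.761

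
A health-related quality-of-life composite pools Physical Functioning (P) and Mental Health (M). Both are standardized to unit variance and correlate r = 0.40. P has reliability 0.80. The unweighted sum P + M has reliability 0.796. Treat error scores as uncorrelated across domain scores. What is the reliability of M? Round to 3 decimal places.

0.629

Var(P+M) = 2 + 2·0.40 = 2.800.
True-score variance = ρ_P + ρ_M + 2·0.40, so 0.796 = (0.80 + ρ_M + 0.80) / 2.800.
ρ_M = 0.796·2.800 − 0.80 − 0.80 = 0.629.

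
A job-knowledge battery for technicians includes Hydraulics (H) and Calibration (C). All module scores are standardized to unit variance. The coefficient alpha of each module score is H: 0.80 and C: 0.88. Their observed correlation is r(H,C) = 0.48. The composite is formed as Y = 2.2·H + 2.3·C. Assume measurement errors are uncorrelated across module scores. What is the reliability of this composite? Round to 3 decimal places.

Var(Y) = 2.2² + 2.3² + 2·[5.06·0.48] = 10.13 + 4.8576 = 14.9876.
Under uncorrelated errors the observed covariances equal the true-score covariances, so only the own-variance terms attenuate.
True-score variance = [2.2²·0.80 + 2.3²·0.88] + 4.8576 = 8.5272 + 4.8576 = 13.3848.
Reliability = 13.3848 / 14.9876 = 0.893.

0.893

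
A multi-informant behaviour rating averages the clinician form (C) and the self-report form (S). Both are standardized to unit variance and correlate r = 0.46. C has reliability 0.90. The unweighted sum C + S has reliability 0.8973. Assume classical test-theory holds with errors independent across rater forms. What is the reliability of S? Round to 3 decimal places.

Var(C+S) = 2 + 2·0.46 = 2.920.
True-score variance = ρ_C + ρ_S + 2·0.46, so 0.8973 = (0.90 + ρ_S + 0.92) / 2.920.
ρ_S = 0.8973·2.920 − 0.90 − 0.92 = 0.800.

0.800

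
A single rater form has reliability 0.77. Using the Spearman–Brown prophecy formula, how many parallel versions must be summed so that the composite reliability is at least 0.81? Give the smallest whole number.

k ≥ ρ*(1−ρ₁)/(ρ₁(1−ρ*)) = 0.81·0.23 / (0.77·0.19) = 1.273.
Smallest integer k = 2.

2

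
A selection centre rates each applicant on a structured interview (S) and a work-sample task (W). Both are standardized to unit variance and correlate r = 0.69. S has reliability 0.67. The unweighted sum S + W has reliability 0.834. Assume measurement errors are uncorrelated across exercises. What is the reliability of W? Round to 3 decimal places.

Var(S+W) = 2 + 2·0.69 = 3.380.
True-score variance = ρ_S + ρ_W + 2·0.69, so 0.834 = (0.67 + ρ_W + 1.38) / 3.380.
ρ_W = 0.834·3.380 − 0.67 − 1.38 = 0.769.

0.769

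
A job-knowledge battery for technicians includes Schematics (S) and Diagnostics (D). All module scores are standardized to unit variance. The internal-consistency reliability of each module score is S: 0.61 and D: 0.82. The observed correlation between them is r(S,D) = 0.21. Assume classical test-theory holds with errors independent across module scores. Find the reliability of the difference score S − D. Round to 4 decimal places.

Var(S−D) = 1 + 1 − 2·0.21 = 2 − 0.42 = 1.58.
Because errors are independent across components, Cov(Tᵢ,Tⱼ) = Cov(Xᵢ,Xⱼ); the off-diagonal part of the true-score variance is the same as above.
True-score variance = [0.61 + 0.82] − 0.42 = 1.43 − 0.42 = 1.01.
Reliability = 1.01 / 1.58 = 0.6392.

0.6392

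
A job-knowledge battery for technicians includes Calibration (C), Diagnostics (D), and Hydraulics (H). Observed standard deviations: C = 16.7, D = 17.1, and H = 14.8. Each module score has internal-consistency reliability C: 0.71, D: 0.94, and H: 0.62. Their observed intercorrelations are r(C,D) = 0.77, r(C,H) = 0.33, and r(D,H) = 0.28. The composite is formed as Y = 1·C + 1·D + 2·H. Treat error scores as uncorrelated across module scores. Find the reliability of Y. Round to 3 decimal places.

0.827

Var(Y) = 16.7² + 17.1² + 2²·14.8² + 2·[16.7·17.1·0.77 + 2·16.7·14.8·0.33 + 2·17.1·14.8·0.28] = 1447.46 + 1049.48 = 2496.94.
Under uncorrelated errors the observed covariances equal the true-score covariances, so only the own-variance terms attenuate.
True-score variance = [16.7²·0.71 + 17.1²·0.94 + 2²·14.8²·0.62] + 1049.48 = 1016.1 + 1049.48 = 2065.58.
Reliability = 2065.58 / 2496.94 = 0.827.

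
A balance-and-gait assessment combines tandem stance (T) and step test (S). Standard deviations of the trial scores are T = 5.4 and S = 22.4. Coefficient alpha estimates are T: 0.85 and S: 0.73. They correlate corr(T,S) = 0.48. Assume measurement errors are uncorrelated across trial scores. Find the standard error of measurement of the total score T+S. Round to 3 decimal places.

11.826

Var(total) = 530.92 + 116.122 = 647.042.
True-score variance = 391.071 + 116.122 = 507.192, so reliability = 0.7839.
Error variance = 647.042 − 507.192 = 139.849; SEM = √139.849 = 11.826.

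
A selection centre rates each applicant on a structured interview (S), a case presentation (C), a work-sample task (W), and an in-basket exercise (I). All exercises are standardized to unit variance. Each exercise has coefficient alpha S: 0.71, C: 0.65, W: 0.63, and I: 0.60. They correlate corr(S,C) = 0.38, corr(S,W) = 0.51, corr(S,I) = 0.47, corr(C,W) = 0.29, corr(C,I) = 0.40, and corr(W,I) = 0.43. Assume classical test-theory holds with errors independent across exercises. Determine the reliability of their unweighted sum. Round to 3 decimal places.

Var(S+C+W+I) = 4 + 2·[0.38 + 0.51 + 0.47 + 0.29 + 0.40 + 0.43] = 4 + 4.96 = 8.96.
Because errors are independent across components, Cov(Tᵢ,Tⱼ) = Cov(Xᵢ,Xⱼ); the off-diagonal part of the true-score variance is the same as above.
True-score variance = [0.71 + 0.65 + 0.63 + 0.60] + 4.96 = 2.59 + 4.96 = 7.55.
Reliability = 7.55 / 8.96 = 0.843.

0.843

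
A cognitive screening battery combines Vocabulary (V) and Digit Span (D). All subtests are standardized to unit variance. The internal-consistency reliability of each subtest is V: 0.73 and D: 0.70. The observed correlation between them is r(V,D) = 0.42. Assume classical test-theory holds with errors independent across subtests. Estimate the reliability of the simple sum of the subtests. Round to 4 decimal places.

Var(V+D) = 2 + 2·[0.42] = 2 + 0.84 = 2.84.
With uncorrelated errors the cross-covariances are all true-score covariance, so they carry over unchanged; only the diagonal terms shrink to ρᵢσᵢ².
True-score variance = [0.73 + 0.70] + 0.84 = 1.43 + 0.84 = 2.27.
Reliability = 2.27 / 2.84 = 0.7993.

0.7993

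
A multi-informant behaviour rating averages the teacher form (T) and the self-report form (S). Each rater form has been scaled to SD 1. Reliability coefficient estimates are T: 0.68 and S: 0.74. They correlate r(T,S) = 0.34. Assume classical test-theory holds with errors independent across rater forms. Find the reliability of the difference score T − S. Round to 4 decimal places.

Var(T−S) = 1 + 1 − 2·0.34 = 2 − 0.68 = 1.32.
Under uncorrelated errors the observed covariances equal the true-score covariances, so only the own-variance terms attenuate.
True-score variance = [0.68 + 0.74] − 0.68 = 1.42 − 0.68 = 0.74.
Reliability = 0.74 / 1.32 = 0.5606.

0.5606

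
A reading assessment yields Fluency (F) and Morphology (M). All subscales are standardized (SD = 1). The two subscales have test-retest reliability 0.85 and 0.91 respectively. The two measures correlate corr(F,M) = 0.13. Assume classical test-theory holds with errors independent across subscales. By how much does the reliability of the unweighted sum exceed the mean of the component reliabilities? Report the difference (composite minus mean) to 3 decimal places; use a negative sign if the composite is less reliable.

0.014

Var(sum) = 2 + 0.26 = 2.26; true-score variance = 1.76 + 0.26 = 2.02; composite reliability = 0.8938.
Mean component reliability = 0.8800.
Difference = 0.8938 − 0.8800 = 0.014.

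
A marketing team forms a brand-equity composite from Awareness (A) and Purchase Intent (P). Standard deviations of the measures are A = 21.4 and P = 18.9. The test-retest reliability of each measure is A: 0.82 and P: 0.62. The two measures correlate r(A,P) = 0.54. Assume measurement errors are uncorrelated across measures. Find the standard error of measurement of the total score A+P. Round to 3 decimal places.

Var(total) = 815.17 + 436.817 = 1251.99.
True-score variance = 596.997 + 436.817 = 1033.81, so reliability = 0.8257.
Error variance = 1251.99 − 1033.81 = 218.173; SEM = √218.173 = 14.771.

14.771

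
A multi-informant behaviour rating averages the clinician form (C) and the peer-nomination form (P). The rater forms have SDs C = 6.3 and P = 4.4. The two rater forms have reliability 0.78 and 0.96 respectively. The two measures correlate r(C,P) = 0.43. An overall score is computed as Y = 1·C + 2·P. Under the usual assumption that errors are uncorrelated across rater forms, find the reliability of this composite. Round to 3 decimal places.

Var(Y) = 6.3² + 2²·4.4² + 2·[2·6.3·4.4·0.43] = 117.13 + 47.6784 = 164.808.
Under uncorrelated errors the observed covariances equal the true-score covariances, so only the own-variance terms attenuate.
True-score variance = [6.3²·0.78 + 2²·4.4²·0.96] + 47.6784 = 105.301 + 47.6784 = 152.979.
Reliability = 152.979 / 164.808 = 0.928.

0.928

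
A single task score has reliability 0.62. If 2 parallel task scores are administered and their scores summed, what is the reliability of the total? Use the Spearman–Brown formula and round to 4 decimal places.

ρ_k = kρ / (1 + (k−1)ρ) = 2·0.62 / (1 + 1·0.62) = 1.240 / 1.620 = 0.7654.

0.7654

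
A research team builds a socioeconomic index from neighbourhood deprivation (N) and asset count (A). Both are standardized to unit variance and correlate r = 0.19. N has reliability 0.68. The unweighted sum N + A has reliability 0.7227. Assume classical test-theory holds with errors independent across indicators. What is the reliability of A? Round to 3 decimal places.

Var(N+A) = 2 + 2·0.19 = 2.380.
True-score variance = ρ_N + ρ_A + 2·0.19, so 0.7227 = (0.68 + ρ_A + 0.38) / 2.380.
ρ_A = 0.7227·2.380 − 0.68 − 0.38 = 0.660.

0.660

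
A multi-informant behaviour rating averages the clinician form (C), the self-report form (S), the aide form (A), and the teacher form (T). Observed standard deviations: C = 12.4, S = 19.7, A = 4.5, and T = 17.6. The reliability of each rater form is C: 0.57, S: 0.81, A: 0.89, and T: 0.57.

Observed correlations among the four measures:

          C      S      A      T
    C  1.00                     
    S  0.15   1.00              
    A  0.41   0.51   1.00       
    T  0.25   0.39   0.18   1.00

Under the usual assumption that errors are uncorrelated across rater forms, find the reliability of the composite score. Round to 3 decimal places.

Var(C+S+A+T) = 12.4² + 19.7² + 4.5² + 17.6² + 2·[12.4·19.7·0.15 + 12.4·4.5·0.41 + 12.4·17.6·0.25 + 19.7·4.5·0.51 + 19.7·17.6·0.39 + 4.5·17.6·0.18] = 871.86 + 617.537 = 1489.4.
Because errors are independent across components, Cov(Tᵢ,Tⱼ) = Cov(Xᵢ,Xⱼ); the off-diagonal part of the true-score variance is the same as above.
True-score variance = [12.4²·0.57 + 19.7²·0.81 + 4.5²·0.89 + 17.6²·0.57] + 617.537 = 596.582 + 617.537 = 1214.12.
Reliability = 1214.12 / 1489.4 = 0.815.

0.815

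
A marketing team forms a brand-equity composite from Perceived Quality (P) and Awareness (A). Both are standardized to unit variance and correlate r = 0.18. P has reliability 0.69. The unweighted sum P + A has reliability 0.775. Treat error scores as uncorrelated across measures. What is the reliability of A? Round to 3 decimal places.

0.779

Var(P+A) = 2 + 2·0.18 = 2.360.
True-score variance = ρ_P + ρ_A + 2·0.18, so 0.775 = (0.69 + ρ_A + 0.36) / 2.360.
ρ_A = 0.775·2.360 − 0.69 − 0.36 = 0.779.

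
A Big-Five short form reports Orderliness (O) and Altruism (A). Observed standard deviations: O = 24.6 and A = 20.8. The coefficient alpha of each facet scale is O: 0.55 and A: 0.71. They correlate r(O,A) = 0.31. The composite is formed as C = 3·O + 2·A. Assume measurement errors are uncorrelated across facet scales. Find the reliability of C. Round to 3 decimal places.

0.675

Var(C) = 3²·24.6² + 2²·20.8² + 2·[6·24.6·20.8·0.31] = 7177 + 1903.45 = 9080.45.
Under uncorrelated errors the observed covariances equal the true-score covariances, so only the own-variance terms attenuate.
True-score variance = [3²·24.6²·0.55 + 2²·20.8²·0.71] + 1903.45 = 4224.24 + 1903.45 = 6127.69.
Reliability = 6127.69 / 9080.45 = 0.675.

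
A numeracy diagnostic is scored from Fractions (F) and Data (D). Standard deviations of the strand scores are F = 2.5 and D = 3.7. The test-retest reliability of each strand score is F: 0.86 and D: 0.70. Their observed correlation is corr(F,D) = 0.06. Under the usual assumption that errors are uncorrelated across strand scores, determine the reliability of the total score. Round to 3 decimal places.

0.763

Var(F+D) = 2.5² + 3.7² + 2·[2.5·3.7·0.06] = 19.94 + 1.11 = 21.05.
Under uncorrelated errors the observed covariances equal the true-score covariances, so only the own-variance terms attenuate.
True-score variance = [2.5²·0.86 + 3.7²·0.70] + 1.11 = 14.958 + 1.11 = 16.068.
Reliability = 16.068 / 21.05 = 0.763.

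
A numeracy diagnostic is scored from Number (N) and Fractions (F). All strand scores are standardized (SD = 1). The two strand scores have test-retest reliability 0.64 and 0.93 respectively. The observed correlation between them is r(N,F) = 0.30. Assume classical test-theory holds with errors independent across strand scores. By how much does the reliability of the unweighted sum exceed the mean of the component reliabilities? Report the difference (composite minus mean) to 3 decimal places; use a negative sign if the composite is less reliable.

0.050

Var(sum) = 2 + 0.6 = 2.6; true-score variance = 1.57 + 0.6 = 2.17; composite reliability = 0.8346.
Mean component reliability = 0.7850.
Difference = 0.8346 − 0.7850 = 0.050.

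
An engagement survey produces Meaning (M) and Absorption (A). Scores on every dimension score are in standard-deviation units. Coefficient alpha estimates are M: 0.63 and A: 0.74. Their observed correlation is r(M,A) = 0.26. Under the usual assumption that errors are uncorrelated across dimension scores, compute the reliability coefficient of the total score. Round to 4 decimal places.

Var(M+A) = 2 + 2·[0.26] = 2 + 0.52 = 2.52.
Under uncorrelated errors the observed covariances equal the true-score covariances, so only the own-variance terms attenuate.
True-score variance = [0.63 + 0.74] + 0.52 = 1.37 + 0.52 = 1.89.
Reliability = 1.89 / 2.52 = 0.7500.

0.7500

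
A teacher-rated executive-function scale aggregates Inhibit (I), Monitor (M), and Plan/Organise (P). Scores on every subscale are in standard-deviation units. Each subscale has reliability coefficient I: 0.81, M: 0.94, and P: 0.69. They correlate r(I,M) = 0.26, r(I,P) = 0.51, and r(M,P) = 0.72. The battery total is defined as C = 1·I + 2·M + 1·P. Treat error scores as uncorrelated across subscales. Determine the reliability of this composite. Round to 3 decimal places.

Var(C) = 1 + 2² + 1 + 2·[2·0.26 + 0.51 + 2·0.72] = 6 + 4.94 = 10.94.
Under uncorrelated errors the observed covariances equal the true-score covariances, so only the own-variance terms attenuate.
True-score variance = [0.81 + 2²·0.94 + 0.69] + 4.94 = 5.26 + 4.94 = 10.2.
Reliability = 10.2 / 10.94 = 0.932.

0.932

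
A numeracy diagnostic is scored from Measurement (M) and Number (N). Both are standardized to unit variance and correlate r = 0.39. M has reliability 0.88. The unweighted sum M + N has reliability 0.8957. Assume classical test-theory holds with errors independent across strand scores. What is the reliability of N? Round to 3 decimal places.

0.830

Var(M+N) = 2 + 2·0.39 = 2.780.
True-score variance = ρ_M + ρ_N + 2·0.39, so 0.8957 = (0.88 + ρ_N + 0.78) / 2.780.
ρ_N = 0.8957·2.780 − 0.88 − 0.78 = 0.830.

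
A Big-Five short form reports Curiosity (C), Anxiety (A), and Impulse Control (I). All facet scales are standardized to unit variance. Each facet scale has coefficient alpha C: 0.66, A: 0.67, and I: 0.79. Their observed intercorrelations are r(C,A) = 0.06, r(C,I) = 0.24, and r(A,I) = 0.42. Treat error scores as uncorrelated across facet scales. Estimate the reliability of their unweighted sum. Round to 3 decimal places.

Var(C+A+I) = 3 + 2·[0.06 + 0.24 + 0.42] = 3 + 1.44 = 4.44.
Under uncorrelated errors the observed covariances equal the true-score covariances, so only the own-variance terms attenuate.
True-score variance = [0.66 + 0.67 + 0.79] + 1.44 = 2.12 + 1.44 = 3.56.
Reliability = 3.56 / 4.44 = 0.802.

0.802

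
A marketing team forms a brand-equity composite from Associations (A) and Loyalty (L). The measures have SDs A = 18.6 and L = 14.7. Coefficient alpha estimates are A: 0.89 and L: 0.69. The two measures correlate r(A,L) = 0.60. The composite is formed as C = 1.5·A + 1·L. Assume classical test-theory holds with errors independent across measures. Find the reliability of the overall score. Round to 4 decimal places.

0.8973

Var(C) = 1.5²·18.6² + 14.7² + 2·[1.5·18.6·14.7·0.60] = 994.5 + 492.156 = 1486.66.
With uncorrelated errors the cross-covariances are all true-score covariance, so they carry over unchanged; only the diagonal terms shrink to ρᵢσᵢ².
True-score variance = [1.5²·18.6²·0.89 + 14.7²·0.69] + 492.156 = 841.887 + 492.156 = 1334.04.
Reliability = 1334.04 / 1486.66 = 0.8973.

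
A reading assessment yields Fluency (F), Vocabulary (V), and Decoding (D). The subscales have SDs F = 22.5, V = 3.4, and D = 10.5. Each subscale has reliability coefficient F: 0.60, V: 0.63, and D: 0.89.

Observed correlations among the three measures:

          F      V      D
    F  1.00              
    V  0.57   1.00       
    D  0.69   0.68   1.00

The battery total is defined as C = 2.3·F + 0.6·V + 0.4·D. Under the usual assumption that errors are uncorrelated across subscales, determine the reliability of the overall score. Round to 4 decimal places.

Var(C) = 2.3²·22.5² + 0.6²·3.4² + 0.4²·10.5² + 2·[1.38·22.5·3.4·0.57 + 0.92·22.5·10.5·0.69 + 0.24·3.4·10.5·0.68] = 2699.86 + 431.945 = 3131.81.
Because errors are independent across components, Cov(Tᵢ,Tⱼ) = Cov(Xᵢ,Xⱼ); the off-diagonal part of the true-score variance is the same as above.
True-score variance = [2.3²·22.5²·0.60 + 0.6²·3.4²·0.63 + 0.4²·10.5²·0.89] + 431.945 = 1625.16 + 431.945 = 2057.1.
Reliability = 2057.1 / 3131.81 = 0.6568.

0.6568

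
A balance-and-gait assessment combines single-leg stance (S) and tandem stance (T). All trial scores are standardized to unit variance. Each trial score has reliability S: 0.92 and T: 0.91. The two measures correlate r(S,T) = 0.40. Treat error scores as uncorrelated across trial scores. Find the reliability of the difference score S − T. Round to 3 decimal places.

Var(S−T) = 1 + 1 − 2·0.40 = 2 − 0.8 = 1.2.
Under uncorrelated errors the observed covariances equal the true-score covariances, so only the own-variance terms attenuate.
True-score variance = [0.92 + 0.91] − 0.8 = 1.83 − 0.8 = 1.03.
Reliability = 1.03 / 1.2 = 0.858.

0.858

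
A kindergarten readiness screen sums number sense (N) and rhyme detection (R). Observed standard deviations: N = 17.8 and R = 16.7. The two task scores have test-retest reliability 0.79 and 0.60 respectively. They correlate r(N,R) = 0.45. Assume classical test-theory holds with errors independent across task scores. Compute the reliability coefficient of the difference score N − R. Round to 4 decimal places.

0.4574

Var(N−R) = 17.8² + 16.7² − 2·17.8·16.7·0.45 = 595.73 − 267.534 = 328.196.
Because errors are independent across components, Cov(Tᵢ,Tⱼ) = Cov(Xᵢ,Xⱼ); the off-diagonal part of the true-score variance is the same as above.
True-score variance = [17.8²·0.79 + 16.7²·0.60] − 267.534 = 417.638 − 267.534 = 150.104.
Reliability = 150.104 / 328.196 = 0.4574.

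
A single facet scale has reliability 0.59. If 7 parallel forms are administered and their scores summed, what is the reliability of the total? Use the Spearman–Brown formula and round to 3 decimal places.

ρ_k = kρ / (1 + (k−1)ρ) = 7·0.59 / (1 + 6·0.59) = 4.130 / 4.540 = 0.910.

0.910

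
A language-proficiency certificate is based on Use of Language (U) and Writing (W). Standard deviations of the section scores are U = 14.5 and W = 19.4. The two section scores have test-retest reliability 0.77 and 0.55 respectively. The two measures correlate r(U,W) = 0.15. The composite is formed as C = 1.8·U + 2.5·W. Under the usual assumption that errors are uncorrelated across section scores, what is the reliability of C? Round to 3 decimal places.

0.644

Var(C) = 1.8²·14.5² + 2.5²·19.4² + 2·[4.5·14.5·19.4·0.15] = 3033.46 + 379.755 = 3413.21.
Because errors are independent across components, Cov(Tᵢ,Tⱼ) = Cov(Xᵢ,Xⱼ); the off-diagonal part of the true-score variance is the same as above.
True-score variance = [1.8²·14.5²·0.77 + 2.5²·19.4²·0.55] + 379.755 = 1818.27 + 379.755 = 2198.02.
Reliability = 2198.02 / 3413.21 = 0.644.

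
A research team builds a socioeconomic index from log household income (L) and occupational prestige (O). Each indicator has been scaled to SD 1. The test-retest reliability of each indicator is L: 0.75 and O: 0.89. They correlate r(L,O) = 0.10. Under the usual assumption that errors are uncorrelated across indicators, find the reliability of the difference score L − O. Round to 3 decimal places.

Var(L−O) = 1 + 1 − 2·0.10 = 2 − 0.2 = 1.8.
Under uncorrelated errors the observed covariances equal the true-score covariances, so only the own-variance terms attenuate.
True-score variance = [0.75 + 0.89] − 0.2 = 1.64 − 0.2 = 1.44.
Reliability = 1.44 / 1.8 = 0.800.

0.800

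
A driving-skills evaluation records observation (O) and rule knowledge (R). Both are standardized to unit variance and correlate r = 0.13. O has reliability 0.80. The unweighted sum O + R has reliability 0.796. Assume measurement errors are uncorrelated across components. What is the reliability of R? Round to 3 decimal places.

0.739

Var(O+R) = 2 + 2·0.13 = 2.260.
True-score variance = ρ_O + ρ_R + 2·0.13, so 0.796 = (0.80 + ρ_R + 0.26) / 2.260.
ρ_R = 0.796·2.260 − 0.80 − 0.26 = 0.739.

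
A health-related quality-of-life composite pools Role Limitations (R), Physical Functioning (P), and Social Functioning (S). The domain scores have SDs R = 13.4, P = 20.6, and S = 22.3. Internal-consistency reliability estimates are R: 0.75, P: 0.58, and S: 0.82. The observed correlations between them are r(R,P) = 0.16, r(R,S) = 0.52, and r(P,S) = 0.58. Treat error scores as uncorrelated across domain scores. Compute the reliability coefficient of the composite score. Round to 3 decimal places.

0.846

Var(R+P+S) = 13.4² + 20.6² + 22.3² + 2·[13.4·20.6·0.16 + 13.4·22.3·0.52 + 20.6·22.3·0.58] = 1101.21 + 931.986 = 2033.2.
With uncorrelated errors the cross-covariances are all true-score covariance, so they carry over unchanged; only the diagonal terms shrink to ρᵢσᵢ².
True-score variance = [13.4²·0.75 + 20.6²·0.58 + 22.3²·0.82] + 931.986 = 788.577 + 931.986 = 1720.56.
Reliability = 1720.56 / 2033.2 = 0.846.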